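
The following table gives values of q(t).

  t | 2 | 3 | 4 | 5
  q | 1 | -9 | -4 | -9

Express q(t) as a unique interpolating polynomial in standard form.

Newton's divided differences:
q[2,3] = (-9 - 1) / (3 - 2) = -10
q[3,4] = (-4 - (-9)) / (4 - 3) = 5
q[4,5] = (-9 - (-4)) / (5 - 4) = -5
q[2,3,4] = (5 - (-10)) / (4 - 2) = 15/2
q[3,4,5] = (-5 - 5) / (5 - 3) = -5
q[2,3,4,5] = (-5 - 15/2) / (5 - 2) = -25/6
q(t) = 1 + (-10)·(t - 2) + (15/2)·(t - 2)(t - 3) + (-25/6)·(t - 2)(t - 3)(t - 4)
Expanding: q(t) = -(25/6)t^3 + 45t^2 - (935/6)t + 166

q(t) = -(25/6)t^3 + 45t^2 - (935/6)t + 166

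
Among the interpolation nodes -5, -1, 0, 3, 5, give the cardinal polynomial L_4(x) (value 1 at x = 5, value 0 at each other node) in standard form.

L_4(x) = (1/600)x^4 + (1/200)x^3 - (13/600)x^2 - (1/40)x

L_4(x) = (x + 5)(x + 1)x(x - 3) / [(10)·(6)·(5)·(2)]
       = (x^4 + 3x^3 - 13x^2 - 15x) / (600)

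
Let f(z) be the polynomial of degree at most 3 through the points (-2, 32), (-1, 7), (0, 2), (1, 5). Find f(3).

Evaluate each Lagrange basis at z = 3:
L_0(3) = (4)·(3)·(2)/[(-1)·(-2)·(-3)] = -4
L_1(3) = (5)·(3)·(2)/[(1)·(-1)·(-2)] = 15
L_2(3) = (5)·(4)·(2)/[(2)·(1)·(-1)] = -20
L_3(3) = (5)·(4)·(3)/[(3)·(2)·(1)] = 10
Sum: 32·(-4) + 7·(15) + 2·(-20) + 5·(10) = -13

-13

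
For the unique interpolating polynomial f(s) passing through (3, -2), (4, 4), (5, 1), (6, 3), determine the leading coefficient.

The leading coefficient equals the top divided difference f[3,4,5,6].
f[3,4] = (4 - (-2)) / (4 - 3) = 6
f[4,5] = (1 - 4) / (5 - 4) = -3
f[5,6] = (3 - 1) / (6 - 5) = 2
f[3,4,5] = (-3 - 6) / (5 - 3) = -9/2
f[4,5,6] = (2 - (-3)) / (6 - 4) = 5/2
f[3,4,5,6] = (5/2 - (-9/2)) / (6 - 3) = 7/3

7/3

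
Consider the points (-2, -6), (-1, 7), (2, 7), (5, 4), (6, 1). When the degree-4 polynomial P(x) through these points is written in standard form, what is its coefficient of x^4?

-41/672

Build the Lagrange basis polynomials:
L_0(x) = (x + 1)(x - 2)(x - 5)(x - 6) / [224] = (1/224)x^4 - (3/56)x^3 + (39/224)x^2 - (1/28)x - 15/56
L_1(x) = (x + 2)(x - 2)(x - 5)(x - 6) / [-126] = -(1/126)x^4 + (11/126)x^3 - (13/63)x^2 - (22/63)x + 20/21
L_2(x) = (x + 2)(x + 1)(x - 5)(x - 6) / [144] = (1/144)x^4 - (1/18)x^3 - (1/144)x^2 + (17/36)x + 5/12
L_3(x) = (x + 2)(x + 1)(x - 2)(x - 6) / [-126] = -(1/126)x^4 + (5/126)x^3 + (5/63)x^2 - (10/63)x - 4/21
L_4(x) = (x + 2)(x + 1)(x - 2)(x - 5) / [224] = (1/224)x^4 - (1/56)x^3 - (9/224)x^2 + (1/14)x + 5/56
P(x) = (-6)·L_0 + 7·L_1 + 7·L_2 + 4·L_3 + 1·L_4
Only the coefficient of x^4 is needed; take it from each L_i and combine:
(-6)·(1/224) + 7·(-1/126) + 7·(1/144) + 4·(-1/126) + 1·(1/224) = -41/672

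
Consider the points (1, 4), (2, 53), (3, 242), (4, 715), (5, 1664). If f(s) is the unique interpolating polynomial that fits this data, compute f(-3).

Evaluate each Lagrange basis at s = -3:
L_0(-3) = (-5)·(-6)·(-7)·(-8)/[(-1)·(-2)·(-3)·(-4)] = 70
L_1(-3) = (-4)·(-6)·(-7)·(-8)/[(1)·(-1)·(-2)·(-3)] = -224
L_2(-3) = (-4)·(-5)·(-7)·(-8)/[(2)·(1)·(-1)·(-2)] = 280
L_3(-3) = (-4)·(-5)·(-6)·(-8)/[(3)·(2)·(1)·(-1)] = -160
L_4(-3) = (-4)·(-5)·(-6)·(-7)/[(4)·(3)·(2)·(1)] = 35
Sum: 4·(70) + 53·(-224) + 242·(280) + 715·(-160) + 1664·(35) = 8

8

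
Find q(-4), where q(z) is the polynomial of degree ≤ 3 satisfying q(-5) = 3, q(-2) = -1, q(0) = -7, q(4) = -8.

82/27

L_0(-4) = (-2)·(-4)·(-8)/[(-3)·(-5)·(-9)] = 64/135
L_1(-4) = (1)·(-4)·(-8)/[(3)·(-2)·(-6)] = 8/9
L_2(-4) = (1)·(-2)·(-8)/[(5)·(2)·(-4)] = -2/5
L_3(-4) = (1)·(-2)·(-4)/[(9)·(6)·(4)] = 1/27
Sum: 3·(64/135) + (-1)·(8/9) + (-7)·(-2/5) + (-8)·(1/27) = 82/27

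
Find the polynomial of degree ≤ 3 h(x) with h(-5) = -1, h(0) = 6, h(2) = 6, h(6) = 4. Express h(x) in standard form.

h(x) = (7/660)x^3 - (37/220)x^2 + (97/330)x + 6

L_0(x) = x(x - 2)(x - 6) / [-385] = -(1/385)x^3 + (8/385)x^2 - (12/385)x
L_1(x) = (x + 5)(x - 2)(x - 6) / [60] = (1/60)x^3 - (1/20)x^2 - (7/15)x + 1
L_2(x) = (x + 5)x(x - 6) / [-56] = -(1/56)x^3 + (1/56)x^2 + (15/28)x
L_3(x) = (x + 5)x(x - 2) / [264] = (1/264)x^3 + (1/88)x^2 - (5/132)x
h(x) = (-1)·L_0 + 6·L_1 + 6·L_2 + 4·L_3
  (-1)·L_0(x) = (1/385)x^3 - (8/385)x^2 + (12/385)x
  6·L_1(x) = (1/10)x^3 - (3/10)x^2 - (14/5)x + 6
  6·L_2(x) = -(3/28)x^3 + (3/28)x^2 + (45/14)x
  4·L_3(x) = (1/66)x^3 + (1/22)x^2 - (5/33)x
Adding term by term: (7/660)x^3 - (37/220)x^2 + (97/330)x + 6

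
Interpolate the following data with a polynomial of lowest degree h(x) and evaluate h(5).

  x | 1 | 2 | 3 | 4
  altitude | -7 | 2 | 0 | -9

Using Newton's divided-difference form:
h[1,2] = (2 - (-7)) / (2 - 1) = 9
h[2,3] = (0 - 2) / (3 - 2) = -2
h[3,4] = (-9 - 0) / (4 - 3) = -9
h[1,2,3] = (-2 - 9) / (3 - 1) = -11/2
h[2,3,4] = (-9 - (-2)) / (4 - 2) = -7/2
h[1,2,3,4] = (-7/2 - (-11/2)) / (4 - 1) = 2/3
h(5) = -7 + 9·(4) + (-11/2)·(4)·(3) + (2/3)·(4)·(3)·(2) = -21

-21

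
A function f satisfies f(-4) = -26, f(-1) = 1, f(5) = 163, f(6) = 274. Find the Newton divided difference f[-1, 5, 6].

f[-1,5] = (163 - 1) / (5 - (-1)) = 27
f[5,6] = (274 - 163) / (6 - 5) = 111
f[-1,5,6] = (111 - 27) / (6 - (-1)) = 12

12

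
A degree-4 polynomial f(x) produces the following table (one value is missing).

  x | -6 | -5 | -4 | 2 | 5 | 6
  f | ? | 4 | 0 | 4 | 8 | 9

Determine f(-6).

494/45

The 5 known values determine f uniquely (degree ≤ 4).
Evaluate each Lagrange basis at x = -6:
L_0(-6) = (-2)·(-8)·(-11)·(-12)/[(-1)·(-7)·(-10)·(-11)] = 96/35
L_1(-6) = (-1)·(-8)·(-11)·(-12)/[(1)·(-6)·(-9)·(-10)] = -88/45
L_2(-6) = (-1)·(-2)·(-11)·(-12)/[(7)·(6)·(-3)·(-4)] = 11/21
L_3(-6) = (-1)·(-2)·(-8)·(-12)/[(10)·(9)·(3)·(-1)] = -32/45
L_4(-6) = (-1)·(-2)·(-8)·(-11)/[(11)·(10)·(4)·(1)] = 2/5
Sum: 4·(96/35) + 0 + 4·(11/21) + 8·(-32/45) + 9·(2/5) = 494/45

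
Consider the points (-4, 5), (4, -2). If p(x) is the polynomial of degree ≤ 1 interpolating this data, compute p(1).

5/8

Evaluate each Lagrange basis at x = 1:
L_0(1) = (-3)/[(-8)] = 3/8
L_1(1) = (5)/[(8)] = 5/8
Sum: 5·(3/8) + (-2)·(5/8) = 5/8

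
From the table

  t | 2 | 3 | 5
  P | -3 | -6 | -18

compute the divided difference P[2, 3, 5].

P[2,3] = (-6 - (-3)) / (3 - 2) = -3
P[3,5] = (-18 - (-6)) / (5 - 3) = -6
P[2,3,5] = (-6 - (-3)) / (5 - 2) = -1

-1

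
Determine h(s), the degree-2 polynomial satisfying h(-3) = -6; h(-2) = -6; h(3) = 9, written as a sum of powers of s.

h(s) = (1/2)s^2 + (5/2)s - 3

Build the Lagrange basis polynomials:
L_0(s) = (s + 2)(s - 3) / [6] = (1/6)s^2 - (1/6)s - 1
L_1(s) = (s + 3)(s - 3) / [-5] = -(1/5)s^2 + 9/5
L_2(s) = (s + 3)(s + 2) / [30] = (1/30)s^2 + (1/6)s + 1/5
h(s) = (-6)·L_0 + (-6)·L_1 + 9·L_2
  (-6)·L_0(s) = -s^2 + s + 6
  (-6)·L_1(s) = (6/5)s^2 - 54/5
  9·L_2(s) = (3/10)s^2 + (3/2)s + 9/5
Adding term by term: (1/2)s^2 + (5/2)s - 3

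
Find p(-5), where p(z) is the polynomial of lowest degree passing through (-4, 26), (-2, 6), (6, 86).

Using Newton's divided-difference form:
p[-4,-2] = (6 - 26) / (-2 - (-4)) = -10
p[-2,6] = (86 - 6) / (6 - (-2)) = 10
p[-4,-2,6] = (10 - (-10)) / (6 - (-4)) = 2
p(-5) = 26 + (-10)·(-1) + 2·(-1)·(-3) = 42

42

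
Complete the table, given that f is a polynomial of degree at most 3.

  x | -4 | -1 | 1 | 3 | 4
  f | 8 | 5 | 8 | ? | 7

The 4 known values determine f uniquely (degree ≤ 3).
Evaluate each Lagrange basis at x = 3:
L_0(3) = (4)·(2)·(-1)/[(-3)·(-5)·(-8)] = 1/15
L_1(3) = (7)·(2)·(-1)/[(3)·(-2)·(-5)] = -7/15
L_2(3) = (7)·(4)·(-1)/[(5)·(2)·(-3)] = 14/15
L_3(3) = (7)·(4)·(2)/[(8)·(5)·(3)] = 7/15
Sum: 8·(1/15) + 5·(-7/15) + 8·(14/15) + 7·(7/15) = 134/15

134/15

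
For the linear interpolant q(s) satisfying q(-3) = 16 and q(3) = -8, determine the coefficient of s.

-4

The leading coefficient equals the top divided difference q[-3,3].
q[-3,3] = (-8 - 16) / (3 - (-3)) = -4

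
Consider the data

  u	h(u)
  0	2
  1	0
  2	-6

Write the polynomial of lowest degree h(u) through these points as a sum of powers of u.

Newton's divided differences:
h[0,1] = (0 - 2) / (1 - 0) = -2
h[1,2] = (-6 - 0) / (2 - 1) = -6
h[0,1,2] = (-6 - (-2)) / (2 - 0) = -2
h(u) = 2 + (-2)·u + (-2)·u(u - 1)
Expanding: h(u) = -2u^2 + 2

h(u) = -2u^2 + 2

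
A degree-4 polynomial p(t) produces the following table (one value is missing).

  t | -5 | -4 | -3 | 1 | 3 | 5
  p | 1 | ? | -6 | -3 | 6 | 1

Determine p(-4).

-289/128

The 5 known values determine p uniquely (degree ≤ 4).
L_0(-4) = (-1)·(-5)·(-7)·(-9)/[(-2)·(-6)·(-8)·(-10)] = 21/64
L_1(-4) = (1)·(-5)·(-7)·(-9)/[(2)·(-4)·(-6)·(-8)] = 105/128
L_2(-4) = (1)·(-1)·(-7)·(-9)/[(6)·(4)·(-2)·(-4)] = -21/64
L_3(-4) = (1)·(-1)·(-5)·(-9)/[(8)·(6)·(2)·(-2)] = 15/64
L_4(-4) = (1)·(-1)·(-5)·(-7)/[(10)·(8)·(4)·(2)] = -7/128
Sum: 1·(21/64) + (-6)·(105/128) + (-3)·(-21/64) + 6·(15/64) + 1·(-7/128) = -289/128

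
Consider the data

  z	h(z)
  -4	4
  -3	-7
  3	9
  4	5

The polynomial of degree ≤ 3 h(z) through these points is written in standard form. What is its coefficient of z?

997/168

Build the Lagrange basis polynomials:
L_0(z) = (z + 3)(z - 3)(z - 4) / [-56] = -(1/56)z^3 + (1/14)z^2 + (9/56)z - 9/14
L_1(z) = (z + 4)(z - 3)(z - 4) / [42] = (1/42)z^3 - (1/14)z^2 - (8/21)z + 8/7
L_2(z) = (z + 4)(z + 3)(z - 4) / [-42] = -(1/42)z^3 - (1/14)z^2 + (8/21)z + 8/7
L_3(z) = (z + 4)(z + 3)(z - 3) / [56] = (1/56)z^3 + (1/14)z^2 - (9/56)z - 9/14
h(z) = 4·L_0 + (-7)·L_1 + 9·L_2 + 5·L_3
Only the coefficient of z is needed; take it from each L_i and combine:
4·(9/56) + (-7)·(-8/21) + 9·(8/21) + 5·(-9/56) = 997/168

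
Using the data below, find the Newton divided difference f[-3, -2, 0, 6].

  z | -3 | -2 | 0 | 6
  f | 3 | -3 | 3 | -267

-1

f[-3,-2] = (-3 - 3) / (-2 - (-3)) = -6
f[-2,0] = (3 - (-3)) / (0 - (-2)) = 3
f[0,6] = (-267 - 3) / (6 - 0) = -45
f[-3,-2,0] = (3 - (-6)) / (0 - (-3)) = 3
f[-2,0,6] = (-45 - 3) / (6 - (-2)) = -6
f[-3,-2,0,6] = (-6 - 3) / (6 - (-3)) = -1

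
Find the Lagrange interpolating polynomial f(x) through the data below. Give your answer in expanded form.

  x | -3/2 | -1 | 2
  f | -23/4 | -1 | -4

L_0(x) = (x + 1)(x - 2) / [7/4] = (4/7)x^2 - (4/7)x - 8/7
L_1(x) = (x + 3/2)(x - 2) / [-3/2] = -(2/3)x^2 + (1/3)x + 2
L_2(x) = (x + 3/2)(x + 1) / [21/2] = (2/21)x^2 + (5/21)x + 1/7
f(x) = (-23/4)·L_0 + (-1)·L_1 + (-4)·L_2
  (-23/4)·L_0(x) = -(23/7)x^2 + (23/7)x + 46/7
  (-1)·L_1(x) = (2/3)x^2 - (1/3)x - 2
  (-4)·L_2(x) = -(8/21)x^2 - (20/21)x - 4/7
Adding term by term: -3x^2 + 2x + 4

f(x) = -3x^2 + 2x + 4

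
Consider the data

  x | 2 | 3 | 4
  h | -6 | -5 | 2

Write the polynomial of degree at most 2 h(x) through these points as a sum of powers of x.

L_0(x) = (x - 3)(x - 4) / [2] = (1/2)x^2 - (7/2)x + 6
L_1(x) = (x - 2)(x - 4) / [-1] = -x^2 + 6x - 8
L_2(x) = (x - 2)(x - 3) / [2] = (1/2)x^2 - (5/2)x + 3
h(x) = (-6)·L_0 + (-5)·L_1 + 2·L_2
  (-6)·L_0(x) = -3x^2 + 21x - 36
  (-5)·L_1(x) = 5x^2 - 30x + 40
  2·L_2(x) = x^2 - 5x + 6
Adding term by term: 3x^2 - 14x + 10

h(x) = 3x^2 - 14x + 10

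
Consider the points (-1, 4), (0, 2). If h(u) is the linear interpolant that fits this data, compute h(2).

-2

Evaluate each Lagrange basis at u = 2:
L_0(2) = (2)/[(-1)] = -2
L_1(2) = (3)/[(1)] = 3
Sum: 4·(-2) + 2·(3) = -2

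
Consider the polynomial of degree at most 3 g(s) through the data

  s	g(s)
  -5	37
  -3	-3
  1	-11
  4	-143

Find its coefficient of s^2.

Build the Lagrange basis polynomials:
L_0(s) = (s + 3)(s - 1)(s - 4) / [-108] = -(1/108)s^3 + (1/54)s^2 + (11/108)s - 1/9
L_1(s) = (s + 5)(s - 1)(s - 4) / [56] = (1/56)s^3 - (3/8)s + 5/14
L_2(s) = (s + 5)(s + 3)(s - 4) / [-72] = -(1/72)s^3 - (1/18)s^2 + (17/72)s + 5/6
L_3(s) = (s + 5)(s + 3)(s - 1) / [189] = (1/189)s^3 + (1/27)s^2 + (1/27)s - 5/63
g(s) = 37·L_0 + (-3)·L_1 + (-11)·L_2 + (-143)·L_3
Only the coefficient of s^2 is needed; take it from each L_i and combine:
37·(1/54) + (-3)·(0) + (-11)·(-1/18) + (-143)·(1/27) = -4

-4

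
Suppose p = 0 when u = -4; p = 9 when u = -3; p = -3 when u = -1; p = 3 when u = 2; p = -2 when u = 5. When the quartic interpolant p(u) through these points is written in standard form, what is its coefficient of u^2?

7217/2160

Build the Lagrange basis polynomials:
L_0(u) = (u + 3)(u + 1)(u - 2)(u - 5) / [162] = (1/162)u^4 - (1/54)u^3 - (5/54)u^2 + (19/162)u + 5/27
L_1(u) = (u + 4)(u + 1)(u - 2)(u - 5) / [-80] = -(1/80)u^4 + (1/40)u^3 + (21/80)u^2 - (11/40)u - 1/2
L_2(u) = (u + 4)(u + 3)(u - 2)(u - 5) / [108] = (1/108)u^4 - (1/4)u^2 - (7/54)u + 10/9
L_3(u) = (u + 4)(u + 3)(u + 1)(u - 5) / [-270] = -(1/270)u^4 - (1/90)u^3 + (7/90)u^2 + (83/270)u + 2/9
L_4(u) = (u + 4)(u + 3)(u + 1)(u - 2) / [1296] = (1/1296)u^4 + (1/216)u^3 + (1/432)u^2 - (13/648)u - 1/54
p(u) = 0·L_0 + 9·L_1 + (-3)·L_2 + 3·L_3 + (-2)·L_4
Only the coefficient of u^2 is needed; take it from each L_i and combine:
0·(-5/54) + 9·(21/80) + (-3)·(-1/4) + 3·(7/90) + (-2)·(1/432) = 7217/2160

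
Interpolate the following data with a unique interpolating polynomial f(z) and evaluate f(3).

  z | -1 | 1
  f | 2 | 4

L_0(3) = (2)/[(-2)] = -1
L_1(3) = (4)/[(2)] = 2
Sum: 2·(-1) + 4·(2) = 6

6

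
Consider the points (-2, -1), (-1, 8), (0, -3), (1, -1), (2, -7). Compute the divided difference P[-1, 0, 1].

13/2

P[-1,0] = (-3 - 8) / (0 - (-1)) = -11
P[0,1] = (-1 - (-3)) / (1 - 0) = 2
P[-1,0,1] = (2 - (-11)) / (1 - (-1)) = 13/2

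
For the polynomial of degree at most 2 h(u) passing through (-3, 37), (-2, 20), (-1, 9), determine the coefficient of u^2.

The leading coefficient equals the top divided difference h[-3,-2,-1].
h[-3,-2] = (20 - 37) / (-2 - (-3)) = -17
h[-2,-1] = (9 - 20) / (-1 - (-2)) = -11
h[-3,-2,-1] = (-11 - (-17)) / (-1 - (-3)) = 3

3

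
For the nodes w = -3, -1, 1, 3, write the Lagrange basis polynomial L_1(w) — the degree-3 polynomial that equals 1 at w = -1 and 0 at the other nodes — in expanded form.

L_1(w) = (w + 3)(w - 1)(w - 3) / [(2)·(-2)·(-4)]
       = (w^3 - w^2 - 9w + 9) / (16)

L_1(w) = (1/16)w^3 - (1/16)w^2 - (9/16)w + 9/16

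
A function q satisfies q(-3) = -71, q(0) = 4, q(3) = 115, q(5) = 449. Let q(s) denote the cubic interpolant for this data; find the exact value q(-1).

L_0(-1) = (-1)·(-4)·(-6)/[(-3)·(-6)·(-8)] = 1/6
L_1(-1) = (2)·(-4)·(-6)/[(3)·(-3)·(-5)] = 16/15
L_2(-1) = (2)·(-1)·(-6)/[(6)·(3)·(-2)] = -1/3
L_3(-1) = (2)·(-1)·(-4)/[(8)·(5)·(2)] = 1/10
Sum: (-71)·(1/6) + 4·(16/15) + 115·(-1/3) + 449·(1/10) = -1

-1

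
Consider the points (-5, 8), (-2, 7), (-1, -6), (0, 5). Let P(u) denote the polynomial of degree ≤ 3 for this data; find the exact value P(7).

11414/5

L_0(7) = (9)·(8)·(7)/[(-3)·(-4)·(-5)] = -42/5
L_1(7) = (12)·(8)·(7)/[(3)·(-1)·(-2)] = 112
L_2(7) = (12)·(9)·(7)/[(4)·(1)·(-1)] = -189
L_3(7) = (12)·(9)·(8)/[(5)·(2)·(1)] = 432/5
Sum: 8·(-42/5) + 7·(112) + (-6)·(-189) + 5·(432/5) = 11414/5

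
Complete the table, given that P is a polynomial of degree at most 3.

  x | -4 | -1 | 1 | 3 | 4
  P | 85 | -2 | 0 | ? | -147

The 4 known values determine P uniquely (degree ≤ 3).
Evaluate each Lagrange basis at x = 3:
L_0(3) = (4)·(2)·(-1)/[(-3)·(-5)·(-8)] = 1/15
L_1(3) = (7)·(2)·(-1)/[(3)·(-2)·(-5)] = -7/15
L_2(3) = (7)·(4)·(-1)/[(5)·(2)·(-3)] = 14/15
L_3(3) = (7)·(4)·(2)/[(8)·(5)·(3)] = 7/15
Sum: 85·(1/15) + (-2)·(-7/15) + 0 + (-147)·(7/15) = -62

-62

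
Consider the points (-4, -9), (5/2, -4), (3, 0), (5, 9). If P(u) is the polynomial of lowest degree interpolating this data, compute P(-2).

-376/13

Using Newton's divided-difference form:
P[-4,5/2] = (-4 - (-9)) / (5/2 - (-4)) = 10/13
P[5/2,3] = (0 - (-4)) / (3 - 5/2) = 8
P[3,5] = (9 - 0) / (5 - 3) = 9/2
P[-4,5/2,3] = (8 - 10/13) / (3 - (-4)) = 94/91
P[5/2,3,5] = (9/2 - 8) / (5 - 5/2) = -7/5
P[-4,5/2,3,5] = (-7/5 - 94/91) / (5 - (-4)) = -123/455
P(-2) = -9 + (10/13)·(2) + (94/91)·(2)·(-9/2) + (-123/455)·(2)·(-9/2)·(-5) = -376/13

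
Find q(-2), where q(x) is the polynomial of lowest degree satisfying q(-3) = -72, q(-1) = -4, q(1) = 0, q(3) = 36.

Evaluate each Lagrange basis at x = -2:
L_0(-2) = (-1)·(-3)·(-5)/[(-2)·(-4)·(-6)] = 5/16
L_1(-2) = (1)·(-3)·(-5)/[(2)·(-2)·(-4)] = 15/16
L_2(-2) = (1)·(-1)·(-5)/[(4)·(2)·(-2)] = -5/16
L_3(-2) = (1)·(-1)·(-3)/[(6)·(4)·(2)] = 1/16
Sum: (-72)·(5/16) + (-4)·(15/16) + 0 + 36·(1/16) = -24

-24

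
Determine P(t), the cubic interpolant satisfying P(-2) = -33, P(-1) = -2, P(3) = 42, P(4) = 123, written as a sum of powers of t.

P(t) = 3t^3 - 4t^2 - 2t + 3

Build the Lagrange basis polynomials:
L_0(t) = (t + 1)(t - 3)(t - 4) / [-30] = -(1/30)t^3 + (1/5)t^2 - (1/6)t - 2/5
L_1(t) = (t + 2)(t - 3)(t - 4) / [20] = (1/20)t^3 - (1/4)t^2 - (1/10)t + 6/5
L_2(t) = (t + 2)(t + 1)(t - 4) / [-20] = -(1/20)t^3 + (1/20)t^2 + (1/2)t + 2/5
L_3(t) = (t + 2)(t + 1)(t - 3) / [30] = (1/30)t^3 - (7/30)t - 1/5
P(t) = (-33)·L_0 + (-2)·L_1 + 42·L_2 + 123·L_3
  (-33)·L_0(t) = (11/10)t^3 - (33/5)t^2 + (11/2)t + 66/5
  (-2)·L_1(t) = -(1/10)t^3 + (1/2)t^2 + (1/5)t - 12/5
  42·L_2(t) = -(21/10)t^3 + (21/10)t^2 + 21t + 84/5
  123·L_3(t) = (41/10)t^3 - (287/10)t - 123/5
Adding term by term: 3t^3 - 4t^2 - 2t + 3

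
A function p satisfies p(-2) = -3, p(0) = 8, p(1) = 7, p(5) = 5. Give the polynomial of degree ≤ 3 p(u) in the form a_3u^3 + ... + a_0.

p(u) = (34/105)u^3 - (129/70)u^2 + (109/210)u + 8

L_0(u) = u(u - 1)(u - 5) / [-42] = -(1/42)u^3 + (1/7)u^2 - (5/42)u
L_1(u) = (u + 2)(u - 1)(u - 5) / [10] = (1/10)u^3 - (2/5)u^2 - (7/10)u + 1
L_2(u) = (u + 2)u(u - 5) / [-12] = -(1/12)u^3 + (1/4)u^2 + (5/6)u
L_3(u) = (u + 2)u(u - 1) / [140] = (1/140)u^3 + (1/140)u^2 - (1/70)u
p(u) = (-3)·L_0 + 8·L_1 + 7·L_2 + 5·L_3
  (-3)·L_0(u) = (1/14)u^3 - (3/7)u^2 + (5/14)u
  8·L_1(u) = (4/5)u^3 - (16/5)u^2 - (28/5)u + 8
  7·L_2(u) = -(7/12)u^3 + (7/4)u^2 + (35/6)u
  5·L_3(u) = (1/28)u^3 + (1/28)u^2 - (1/14)u
Adding term by term: (34/105)u^3 - (129/70)u^2 + (109/210)u + 8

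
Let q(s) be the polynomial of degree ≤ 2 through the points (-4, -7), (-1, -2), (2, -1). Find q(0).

L_0(0) = (1)·(-2)/[(-3)·(-6)] = -1/9
L_1(0) = (4)·(-2)/[(3)·(-3)] = 8/9
L_2(0) = (4)·(1)/[(6)·(3)] = 2/9
Sum: (-7)·(-1/9) + (-2)·(8/9) + (-1)·(2/9) = -11/9

-11/9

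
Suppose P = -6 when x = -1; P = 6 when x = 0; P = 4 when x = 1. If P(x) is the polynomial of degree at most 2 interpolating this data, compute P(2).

-12

Using Newton's divided-difference form:
P[-1,0] = (6 - (-6)) / (0 - (-1)) = 12
P[0,1] = (4 - 6) / (1 - 0) = -2
P[-1,0,1] = (-2 - 12) / (1 - (-1)) = -7
P(2) = -6 + 12·(3) + (-7)·(3)·(2) = -12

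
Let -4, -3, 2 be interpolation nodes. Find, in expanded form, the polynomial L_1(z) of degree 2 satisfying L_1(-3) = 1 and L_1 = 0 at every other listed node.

L_1(z) = (z + 4)(z - 2) / [(1)·(-5)]
       = (z^2 + 2z - 8) / (-5)

L_1(z) = -(1/5)z^2 - (2/5)z + 8/5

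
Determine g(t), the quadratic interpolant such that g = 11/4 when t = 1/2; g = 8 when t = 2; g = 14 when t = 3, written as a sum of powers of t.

Build the Lagrange basis polynomials:
L_0(t) = (t - 2)(t - 3) / [15/4] = (4/15)t^2 - (4/3)t + 8/5
L_1(t) = (t - 1/2)(t - 3) / [-3/2] = -(2/3)t^2 + (7/3)t - 1
L_2(t) = (t - 1/2)(t - 2) / [5/2] = (2/5)t^2 - t + 2/5
g(t) = (11/4)·L_0 + 8·L_1 + 14·L_2
  (11/4)·L_0(t) = (11/15)t^2 - (11/3)t + 22/5
  8·L_1(t) = -(16/3)t^2 + (56/3)t - 8
  14·L_2(t) = (28/5)t^2 - 14t + 28/5
Adding term by term: t^2 + t + 2

g(t) = t^2 + t + 2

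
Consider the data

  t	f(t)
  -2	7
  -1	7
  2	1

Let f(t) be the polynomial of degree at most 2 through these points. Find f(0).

6

L_0(0) = (1)·(-2)/[(-1)·(-4)] = -1/2
L_1(0) = (2)·(-2)/[(1)·(-3)] = 4/3
L_2(0) = (2)·(1)/[(4)·(3)] = 1/6
Sum: 7·(-1/2) + 7·(4/3) + 1·(1/6) = 6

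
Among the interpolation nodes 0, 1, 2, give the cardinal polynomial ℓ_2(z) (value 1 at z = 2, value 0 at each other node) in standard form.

ℓ_2(z) = (1/2)z^2 - (1/2)z

ℓ_2(z) = z(z - 1) / [(2)·(1)]
       = (z^2 - z) / (2)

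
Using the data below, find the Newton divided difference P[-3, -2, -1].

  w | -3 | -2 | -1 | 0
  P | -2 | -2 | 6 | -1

P[-3,-2] = (-2 - (-2)) / (-2 - (-3)) = 0
P[-2,-1] = (6 - (-2)) / (-1 - (-2)) = 8
P[-3,-2,-1] = (8 - 0) / (-1 - (-3)) = 4

4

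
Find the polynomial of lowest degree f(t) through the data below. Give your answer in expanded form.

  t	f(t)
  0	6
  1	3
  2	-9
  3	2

Build the Lagrange basis polynomials:
L_0(t) = (t - 1)(t - 2)(t - 3) / [-6] = -(1/6)t^3 + t^2 - (11/6)t + 1
L_1(t) = t(t - 2)(t - 3) / [2] = (1/2)t^3 - (5/2)t^2 + 3t
L_2(t) = t(t - 1)(t - 3) / [-2] = -(1/2)t^3 + 2t^2 - (3/2)t
L_3(t) = t(t - 1)(t - 2) / [6] = (1/6)t^3 - (1/2)t^2 + (1/3)t
f(t) = 6·L_0 + 3·L_1 + (-9)·L_2 + 2·L_3
  6·L_0(t) = -t^3 + 6t^2 - 11t + 6
  3·L_1(t) = (3/2)t^3 - (15/2)t^2 + 9t
  (-9)·L_2(t) = (9/2)t^3 - 18t^2 + (27/2)t
  2·L_3(t) = (1/3)t^3 - t^2 + (2/3)t
Adding term by term: (16/3)t^3 - (41/2)t^2 + (73/6)t + 6

f(t) = (16/3)t^3 - (41/2)t^2 + (73/6)t + 6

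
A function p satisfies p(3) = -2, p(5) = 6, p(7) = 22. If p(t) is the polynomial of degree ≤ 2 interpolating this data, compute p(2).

Evaluate each Lagrange basis at t = 2:
L_0(2) = (-3)·(-5)/[(-2)·(-4)] = 15/8
L_1(2) = (-1)·(-5)/[(2)·(-2)] = -5/4
L_2(2) = (-1)·(-3)/[(4)·(2)] = 3/8
Sum: (-2)·(15/8) + 6·(-5/4) + 22·(3/8) = -3

-3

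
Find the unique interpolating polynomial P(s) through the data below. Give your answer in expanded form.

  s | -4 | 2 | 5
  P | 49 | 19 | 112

L_0(s) = (s - 2)(s - 5) / [54] = (1/54)s^2 - (7/54)s + 5/27
L_1(s) = (s + 4)(s - 5) / [-18] = -(1/18)s^2 + (1/18)s + 10/9
L_2(s) = (s + 4)(s - 2) / [27] = (1/27)s^2 + (2/27)s - 8/27
P(s) = 49·L_0 + 19·L_1 + 112·L_2
  49·L_0(s) = (49/54)s^2 - (343/54)s + 245/27
  19·L_1(s) = -(19/18)s^2 + (19/18)s + 190/9
  112·L_2(s) = (112/27)s^2 + (224/27)s - 896/27
Adding term by term: 4s^2 + 3s - 3

P(s) = 4s^2 + 3s - 3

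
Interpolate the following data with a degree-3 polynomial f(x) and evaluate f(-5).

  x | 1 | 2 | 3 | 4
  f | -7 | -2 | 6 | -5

Using Newton's divided-difference form:
f[1,2] = (-2 - (-7)) / (2 - 1) = 5
f[2,3] = (6 - (-2)) / (3 - 2) = 8
f[3,4] = (-5 - 6) / (4 - 3) = -11
f[1,2,3] = (8 - 5) / (3 - 1) = 3/2
f[2,3,4] = (-11 - 8) / (4 - 2) = -19/2
f[1,2,3,4] = (-19/2 - 3/2) / (4 - 1) = -11/3
f(-5) = -7 + 5·(-6) + (3/2)·(-6)·(-7) + (-11/3)·(-6)·(-7)·(-8) = 1258

1258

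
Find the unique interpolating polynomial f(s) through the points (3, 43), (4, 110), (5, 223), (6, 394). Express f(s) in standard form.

Build the Lagrange basis polynomials:
L_0(s) = (s - 4)(s - 5)(s - 6) / [-6] = -(1/6)s^3 + (5/2)s^2 - (37/3)s + 20
L_1(s) = (s - 3)(s - 5)(s - 6) / [2] = (1/2)s^3 - 7s^2 + (63/2)s - 45
L_2(s) = (s - 3)(s - 4)(s - 6) / [-2] = -(1/2)s^3 + (13/2)s^2 - 27s + 36
L_3(s) = (s - 3)(s - 4)(s - 5) / [6] = (1/6)s^3 - 2s^2 + (47/6)s - 10
f(s) = 43·L_0 + 110·L_1 + 223·L_2 + 394·L_3
  43·L_0(s) = -(43/6)s^3 + (215/2)s^2 - (1591/3)s + 860
  110·L_1(s) = 55s^3 - 770s^2 + 3465s - 4950
  223·L_2(s) = -(223/2)s^3 + (2899/2)s^2 - 6021s + 8028
  394·L_3(s) = (197/3)s^3 - 788s^2 + (9259/3)s - 3940
Adding term by term: 2s^3 - s^2 - 2

f(s) = 2s^3 - s^2 - 2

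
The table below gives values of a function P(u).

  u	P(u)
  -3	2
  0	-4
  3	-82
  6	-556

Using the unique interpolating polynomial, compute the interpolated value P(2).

-28

L_0(2) = (2)·(-1)·(-4)/[(-3)·(-6)·(-9)] = -4/81
L_1(2) = (5)·(-1)·(-4)/[(3)·(-3)·(-6)] = 10/27
L_2(2) = (5)·(2)·(-4)/[(6)·(3)·(-3)] = 20/27
L_3(2) = (5)·(2)·(-1)/[(9)·(6)·(3)] = -5/81
Sum: 2·(-4/81) + (-4)·(10/27) + (-82)·(20/27) + (-556)·(-5/81) = -28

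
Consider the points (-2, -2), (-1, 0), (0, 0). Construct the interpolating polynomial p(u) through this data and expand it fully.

p(u) = -u^2 - u

L_0(u) = (u + 1)u / [2] = (1/2)u^2 + (1/2)u
L_1(u) = (u + 2)u / [-1] = -u^2 - 2u
L_2(u) = (u + 2)(u + 1) / [2] = (1/2)u^2 + (3/2)u + 1
p(u) = (-2)·L_0 + 0·L_1 + 0·L_2
  (-2)·L_0(u) = -u^2 - u
  0·L_1(u) = 0
  0·L_2(u) = 0
Adding term by term: -u^2 - u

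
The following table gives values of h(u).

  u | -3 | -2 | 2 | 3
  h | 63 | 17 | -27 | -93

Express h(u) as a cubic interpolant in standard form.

h(u) = -3u^3 - 2u^2 + u + 3

Build the Lagrange basis polynomials:
L_0(u) = (u + 2)(u - 2)(u - 3) / [-30] = -(1/30)u^3 + (1/10)u^2 + (2/15)u - 2/5
L_1(u) = (u + 3)(u - 2)(u - 3) / [20] = (1/20)u^3 - (1/10)u^2 - (9/20)u + 9/10
L_2(u) = (u + 3)(u + 2)(u - 3) / [-20] = -(1/20)u^3 - (1/10)u^2 + (9/20)u + 9/10
L_3(u) = (u + 3)(u + 2)(u - 2) / [30] = (1/30)u^3 + (1/10)u^2 - (2/15)u - 2/5
h(u) = 63·L_0 + 17·L_1 + (-27)·L_2 + (-93)·L_3
  63·L_0(u) = -(21/10)u^3 + (63/10)u^2 + (42/5)u - 126/5
  17·L_1(u) = (17/20)u^3 - (17/10)u^2 - (153/20)u + 153/10
  (-27)·L_2(u) = (27/20)u^3 + (27/10)u^2 - (243/20)u - 243/10
  (-93)·L_3(u) = -(31/10)u^3 - (93/10)u^2 + (62/5)u + 186/5
Adding term by term: -3u^3 - 2u^2 + u + 3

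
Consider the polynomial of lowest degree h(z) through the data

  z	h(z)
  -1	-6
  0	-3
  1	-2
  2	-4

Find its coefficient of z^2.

-1

Build the Lagrange basis polynomials:
L_0(z) = z(z - 1)(z - 2) / [-6] = -(1/6)z^3 + (1/2)z^2 - (1/3)z
L_1(z) = (z + 1)(z - 1)(z - 2) / [2] = (1/2)z^3 - z^2 - (1/2)z + 1
L_2(z) = (z + 1)z(z - 2) / [-2] = -(1/2)z^3 + (1/2)z^2 + z
L_3(z) = (z + 1)z(z - 1) / [6] = (1/6)z^3 - (1/6)z
h(z) = (-6)·L_0 + (-3)·L_1 + (-2)·L_2 + (-4)·L_3
Only the coefficient of z^2 is needed; take it from each L_i and combine:
(-6)·(1/2) + (-3)·(-1) + (-2)·(1/2) + (-4)·(0) = -1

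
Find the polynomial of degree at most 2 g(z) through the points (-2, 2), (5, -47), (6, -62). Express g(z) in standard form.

g(z) = -z^2 - 4z - 2

Newton's divided differences:
g[-2,5] = (-47 - 2) / (5 - (-2)) = -7
g[5,6] = (-62 - (-47)) / (6 - 5) = -15
g[-2,5,6] = (-15 - (-7)) / (6 - (-2)) = -1
g(z) = 2 + (-7)·(z + 2) + (-1)·(z + 2)(z - 5)
Expanding: g(z) = -z^2 - 4z - 2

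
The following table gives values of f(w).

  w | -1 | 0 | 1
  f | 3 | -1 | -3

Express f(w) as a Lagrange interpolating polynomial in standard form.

f(w) = w^2 - 3w - 1

Build the Lagrange basis polynomials:
L_0(w) = w(w - 1) / [2] = (1/2)w^2 - (1/2)w
L_1(w) = (w + 1)(w - 1) / [-1] = -w^2 + 1
L_2(w) = (w + 1)w / [2] = (1/2)w^2 + (1/2)w
f(w) = 3·L_0 + (-1)·L_1 + (-3)·L_2
  3·L_0(w) = (3/2)w^2 - (3/2)w
  (-1)·L_1(w) = w^2 - 1
  (-3)·L_2(w) = -(3/2)w^2 - (3/2)w
Adding term by term: w^2 - 3w - 1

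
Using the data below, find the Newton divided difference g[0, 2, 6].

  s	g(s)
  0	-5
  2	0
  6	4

g[0,2] = (0 - (-5)) / (2 - 0) = 5/2
g[2,6] = (4 - 0) / (6 - 2) = 1
g[0,2,6] = (1 - 5/2) / (6 - 0) = -1/4

-1/4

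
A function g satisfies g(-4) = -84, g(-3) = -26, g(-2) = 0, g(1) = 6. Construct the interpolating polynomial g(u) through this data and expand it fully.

g(u) = 2u^3 + 2u^2 - 2u + 4

L_0(u) = (u + 3)(u + 2)(u - 1) / [-10] = -(1/10)u^3 - (2/5)u^2 - (1/10)u + 3/5
L_1(u) = (u + 4)(u + 2)(u - 1) / [4] = (1/4)u^3 + (5/4)u^2 + (1/2)u - 2
L_2(u) = (u + 4)(u + 3)(u - 1) / [-6] = -(1/6)u^3 - u^2 - (5/6)u + 2
L_3(u) = (u + 4)(u + 3)(u + 2) / [60] = (1/60)u^3 + (3/20)u^2 + (13/30)u + 2/5
g(u) = (-84)·L_0 + (-26)·L_1 + 0·L_2 + 6·L_3
  (-84)·L_0(u) = (42/5)u^3 + (168/5)u^2 + (42/5)u - 252/5
  (-26)·L_1(u) = -(13/2)u^3 - (65/2)u^2 - 13u + 52
  0·L_2(u) = 0
  6·L_3(u) = (1/10)u^3 + (9/10)u^2 + (13/5)u + 12/5
Adding term by term: 2u^3 + 2u^2 - 2u + 4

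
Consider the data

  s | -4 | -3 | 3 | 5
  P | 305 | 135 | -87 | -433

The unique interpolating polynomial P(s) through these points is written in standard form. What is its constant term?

L_0(s) = (s + 3)(s - 3)(s - 5) / [-63] = -(1/63)s^3 + (5/63)s^2 + (1/7)s - 5/7
L_1(s) = (s + 4)(s - 3)(s - 5) / [48] = (1/48)s^3 - (1/12)s^2 - (17/48)s + 5/4
L_2(s) = (s + 4)(s + 3)(s - 5) / [-84] = -(1/84)s^3 - (1/42)s^2 + (23/84)s + 5/7
L_3(s) = (s + 4)(s + 3)(s - 3) / [144] = (1/144)s^3 + (1/36)s^2 - (1/16)s - 1/4
P(s) = 305·L_0 + 135·L_1 + (-87)·L_2 + (-433)·L_3
Only the constant term is needed; take it from each L_i and combine:
305·(-5/7) + 135·(5/4) + (-87)·(5/7) + (-433)·(-1/4) = -3

-3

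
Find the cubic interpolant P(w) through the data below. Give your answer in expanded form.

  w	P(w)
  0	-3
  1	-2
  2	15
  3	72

P(w) = 4w^3 - 4w^2 + w - 3

Newton's divided differences:
P[0,1] = (-2 - (-3)) / (1 - 0) = 1
P[1,2] = (15 - (-2)) / (2 - 1) = 17
P[2,3] = (72 - 15) / (3 - 2) = 57
P[0,1,2] = (17 - 1) / (2 - 0) = 8
P[1,2,3] = (57 - 17) / (3 - 1) = 20
P[0,1,2,3] = (20 - 8) / (3 - 0) = 4
P(w) = -3 + 1·w + 8·w(w - 1) + 4·w(w - 1)(w - 2)
Expanding: P(w) = 4w^3 - 4w^2 + w - 3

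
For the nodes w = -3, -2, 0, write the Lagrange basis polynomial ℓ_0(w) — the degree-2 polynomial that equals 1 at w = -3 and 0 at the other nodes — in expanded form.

ℓ_0(w) = (1/3)w^2 + (2/3)w

ℓ_0(w) = (w + 2)w / [(-1)·(-3)]
       = (w^2 + 2w) / (3)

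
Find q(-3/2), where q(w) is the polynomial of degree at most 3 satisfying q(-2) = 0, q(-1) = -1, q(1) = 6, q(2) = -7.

Evaluate each Lagrange basis at w = -3/2:
L_0(-3/2) = (-1/2)·(-5/2)·(-7/2)/[(-1)·(-3)·(-4)] = 35/96
L_1(-3/2) = (1/2)·(-5/2)·(-7/2)/[(1)·(-2)·(-3)] = 35/48
L_2(-3/2) = (1/2)·(-1/2)·(-7/2)/[(3)·(2)·(-1)] = -7/48
L_3(-3/2) = (1/2)·(-1/2)·(-5/2)/[(4)·(3)·(1)] = 5/96
Sum: 0 + (-1)·(35/48) + 6·(-7/48) + (-7)·(5/96) = -63/32

-63/32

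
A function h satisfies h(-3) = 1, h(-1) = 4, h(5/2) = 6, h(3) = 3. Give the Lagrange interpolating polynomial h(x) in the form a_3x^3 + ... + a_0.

Build the Lagrange basis polynomials:
L_0(x) = (x + 1)(x - 5/2)(x - 3) / [-66] = -(1/66)x^3 + (3/44)x^2 - (1/33)x - 5/44
L_1(x) = (x + 3)(x - 5/2)(x - 3) / [28] = (1/28)x^3 - (5/56)x^2 - (9/28)x + 45/56
L_2(x) = (x + 3)(x + 1)(x - 3) / [-77/8] = -(8/77)x^3 - (8/77)x^2 + (72/77)x + 72/77
L_3(x) = (x + 3)(x + 1)(x - 5/2) / [12] = (1/12)x^3 + (1/8)x^2 - (7/12)x - 5/8
h(x) = 1·L_0 + 4·L_1 + 6·L_2 + 3·L_3
  1·L_0(x) = -(1/66)x^3 + (3/44)x^2 - (1/33)x - 5/44
  4·L_1(x) = (1/7)x^3 - (5/14)x^2 - (9/7)x + 45/14
  6·L_2(x) = -(48/77)x^3 - (48/77)x^2 + (432/77)x + 432/77
  3·L_3(x) = (1/4)x^3 + (3/8)x^2 - (7/4)x - 15/8
Adding term by term: -(227/924)x^3 - (331/616)x^2 + (2351/924)x + 4211/616

h(x) = -(227/924)x^3 - (331/616)x^2 + (2351/924)x + 4211/616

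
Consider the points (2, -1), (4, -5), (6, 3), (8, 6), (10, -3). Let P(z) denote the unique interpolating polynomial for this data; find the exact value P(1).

Using Newton's divided-difference form:
P[2,4] = (-5 - (-1)) / (4 - 2) = -2
P[4,6] = (3 - (-5)) / (6 - 4) = 4
P[6,8] = (6 - 3) / (8 - 6) = 3/2
P[8,10] = (-3 - 6) / (10 - 8) = -9/2
P[2,4,6] = (4 - (-2)) / (6 - 2) = 3/2
P[4,6,8] = (3/2 - 4) / (8 - 4) = -5/8
P[6,8,10] = (-9/2 - 3/2) / (10 - 6) = -3/2
P[2,4,6,8] = (-5/8 - 3/2) / (8 - 2) = -17/48
P[4,6,8,10] = (-3/2 - (-5/8)) / (10 - 4) = -7/48
P[2,4,6,8,10] = (-7/48 - (-17/48)) / (10 - 2) = 5/192
P(1) = -1 + (-2)·(-1) + (3/2)·(-1)·(-3) + (-17/48)·(-1)·(-3)·(-5) + (5/192)·(-1)·(-3)·(-5)·(-7) = 867/64

867/64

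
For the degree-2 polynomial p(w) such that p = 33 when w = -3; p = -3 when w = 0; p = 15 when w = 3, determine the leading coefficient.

The leading coefficient equals the top divided difference p[-3,0,3].
p[-3,0] = (-3 - 33) / (0 - (-3)) = -12
p[0,3] = (15 - (-3)) / (3 - 0) = 6
p[-3,0,3] = (6 - (-12)) / (3 - (-3)) = 3

3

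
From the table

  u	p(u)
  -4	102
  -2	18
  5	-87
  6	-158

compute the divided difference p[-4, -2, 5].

p[-4,-2] = (18 - 102) / (-2 - (-4)) = -42
p[-2,5] = (-87 - 18) / (5 - (-2)) = -15
p[-4,-2,5] = (-15 - (-42)) / (5 - (-4)) = 3

3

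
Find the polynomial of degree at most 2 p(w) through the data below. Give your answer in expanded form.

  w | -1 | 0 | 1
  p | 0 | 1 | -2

Build the Lagrange basis polynomials:
L_0(w) = w(w - 1) / [2] = (1/2)w^2 - (1/2)w
L_1(w) = (w + 1)(w - 1) / [-1] = -w^2 + 1
L_2(w) = (w + 1)w / [2] = (1/2)w^2 + (1/2)w
p(w) = 0·L_0 + 1·L_1 + (-2)·L_2
  0·L_0(w) = 0
  1·L_1(w) = -w^2 + 1
  (-2)·L_2(w) = -w^2 - w
Adding term by term: -2w^2 - w + 1

p(w) = -2w^2 - w + 1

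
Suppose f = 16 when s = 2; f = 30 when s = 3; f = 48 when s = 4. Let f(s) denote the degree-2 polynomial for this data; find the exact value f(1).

L_0(1) = (-2)·(-3)/[(-1)·(-2)] = 3
L_1(1) = (-1)·(-3)/[(1)·(-1)] = -3
L_2(1) = (-1)·(-2)/[(2)·(1)] = 1
Sum: 16·(3) + 30·(-3) + 48·(1) = 6

6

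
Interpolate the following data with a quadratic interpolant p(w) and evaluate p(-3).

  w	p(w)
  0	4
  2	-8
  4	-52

-38

Using Newton's divided-difference form:
p[0,2] = (-8 - 4) / (2 - 0) = -6
p[2,4] = (-52 - (-8)) / (4 - 2) = -22
p[0,2,4] = (-22 - (-6)) / (4 - 0) = -4
p(-3) = 4 + (-6)·(-3) + (-4)·(-3)·(-5) = -38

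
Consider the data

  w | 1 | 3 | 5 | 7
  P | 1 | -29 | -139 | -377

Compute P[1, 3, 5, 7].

P[1,3] = (-29 - 1) / (3 - 1) = -15
P[3,5] = (-139 - (-29)) / (5 - 3) = -55
P[5,7] = (-377 - (-139)) / (7 - 5) = -119
P[1,3,5] = (-55 - (-15)) / (5 - 1) = -10
P[3,5,7] = (-119 - (-55)) / (7 - 3) = -16
P[1,3,5,7] = (-16 - (-10)) / (7 - 1) = -1

-1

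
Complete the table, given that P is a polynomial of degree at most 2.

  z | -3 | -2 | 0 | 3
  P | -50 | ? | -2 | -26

The 3 known values determine P uniquely (degree ≤ 2).
Evaluate each Lagrange basis at z = -2:
L_0(-2) = (-2)·(-5)/[(-3)·(-6)] = 5/9
L_1(-2) = (1)·(-5)/[(3)·(-3)] = 5/9
L_2(-2) = (1)·(-2)/[(6)·(3)] = -1/9
Sum: (-50)·(5/9) + (-2)·(5/9) + (-26)·(-1/9) = -26

-26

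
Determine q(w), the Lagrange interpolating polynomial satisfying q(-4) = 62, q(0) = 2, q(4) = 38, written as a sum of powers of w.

q(w) = 3w^2 - 3w + 2

L_0(w) = w(w - 4) / [32] = (1/32)w^2 - (1/8)w
L_1(w) = (w + 4)(w - 4) / [-16] = -(1/16)w^2 + 1
L_2(w) = (w + 4)w / [32] = (1/32)w^2 + (1/8)w
q(w) = 62·L_0 + 2·L_1 + 38·L_2
  62·L_0(w) = (31/16)w^2 - (31/4)w
  2·L_1(w) = -(1/8)w^2 + 2
  38·L_2(w) = (19/16)w^2 + (19/4)w
Adding term by term: 3w^2 - 3w + 2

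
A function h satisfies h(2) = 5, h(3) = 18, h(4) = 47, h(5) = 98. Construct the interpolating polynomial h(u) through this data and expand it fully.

L_0(u) = (u - 3)(u - 4)(u - 5) / [-6] = -(1/6)u^3 + 2u^2 - (47/6)u + 10
L_1(u) = (u - 2)(u - 4)(u - 5) / [2] = (1/2)u^3 - (11/2)u^2 + 19u - 20
L_2(u) = (u - 2)(u - 3)(u - 5) / [-2] = -(1/2)u^3 + 5u^2 - (31/2)u + 15
L_3(u) = (u - 2)(u - 3)(u - 4) / [6] = (1/6)u^3 - (3/2)u^2 + (13/3)u - 4
h(u) = 5·L_0 + 18·L_1 + 47·L_2 + 98·L_3
  5·L_0(u) = -(5/6)u^3 + 10u^2 - (235/6)u + 50
  18·L_1(u) = 9u^3 - 99u^2 + 342u - 360
  47·L_2(u) = -(47/2)u^3 + 235u^2 - (1457/2)u + 705
  98·L_3(u) = (49/3)u^3 - 147u^2 + (1274/3)u - 392
Adding term by term: u^3 - u^2 - u + 3

h(u) = u^3 - u^2 - u + 3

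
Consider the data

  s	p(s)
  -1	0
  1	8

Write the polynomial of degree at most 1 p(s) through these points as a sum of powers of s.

p(s) = 4s + 4

Build the Lagrange basis polynomials:
L_0(s) = (s - 1) / [-2] = -(1/2)s + 1/2
L_1(s) = (s + 1) / [2] = (1/2)s + 1/2
p(s) = 0·L_0 + 8·L_1
  0·L_0(s) = 0
  8·L_1(s) = 4s + 4
Adding term by term: 4s + 4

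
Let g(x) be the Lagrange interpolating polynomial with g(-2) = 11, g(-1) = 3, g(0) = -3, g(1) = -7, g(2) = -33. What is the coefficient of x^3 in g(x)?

-2

Build the Lagrange basis polynomials:
L_0(x) = (x + 1)x(x - 1)(x - 2) / [24] = (1/24)x^4 - (1/12)x^3 - (1/24)x^2 + (1/12)x
L_1(x) = (x + 2)x(x - 1)(x - 2) / [-6] = -(1/6)x^4 + (1/6)x^3 + (2/3)x^2 - (2/3)x
L_2(x) = (x + 2)(x + 1)(x - 1)(x - 2) / [4] = (1/4)x^4 - (5/4)x^2 + 1
L_3(x) = (x + 2)(x + 1)x(x - 2) / [-6] = -(1/6)x^4 - (1/6)x^3 + (2/3)x^2 + (2/3)x
L_4(x) = (x + 2)(x + 1)x(x - 1) / [24] = (1/24)x^4 + (1/12)x^3 - (1/24)x^2 - (1/12)x
g(x) = 11·L_0 + 3·L_1 + (-3)·L_2 + (-7)·L_3 + (-33)·L_4
Only the coefficient of x^3 is needed; take it from each L_i and combine:
11·(-1/12) + 3·(1/6) + (-3)·(0) + (-7)·(-1/6) + (-33)·(1/12) = -2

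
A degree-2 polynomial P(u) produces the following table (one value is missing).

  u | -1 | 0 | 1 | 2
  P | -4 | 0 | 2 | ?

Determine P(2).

The 3 known values determine P uniquely (degree ≤ 2).
Evaluate each Lagrange basis at u = 2:
L_0(2) = (2)·(1)/[(-1)·(-2)] = 1
L_1(2) = (3)·(1)/[(1)·(-1)] = -3
L_2(2) = (3)·(2)/[(2)·(1)] = 3
Sum: (-4)·(1) + 0 + 2·(3) = 2

2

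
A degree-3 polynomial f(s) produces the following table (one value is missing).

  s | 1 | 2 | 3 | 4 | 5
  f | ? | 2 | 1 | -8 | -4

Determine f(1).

-26

The 4 known values determine f uniquely (degree ≤ 3).
Evaluate each Lagrange basis at s = 1:
L_0(1) = (-2)·(-3)·(-4)/[(-1)·(-2)·(-3)] = 4
L_1(1) = (-1)·(-3)·(-4)/[(1)·(-1)·(-2)] = -6
L_2(1) = (-1)·(-2)·(-4)/[(2)·(1)·(-1)] = 4
L_3(1) = (-1)·(-2)·(-3)/[(3)·(2)·(1)] = -1
Sum: 2·(4) + 1·(-6) + (-8)·(4) + (-4)·(-1) = -26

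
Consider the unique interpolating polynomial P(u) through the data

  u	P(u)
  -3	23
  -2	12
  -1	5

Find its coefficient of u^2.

2

Build the Lagrange basis polynomials:
L_0(u) = (u + 2)(u + 1) / [2] = (1/2)u^2 + (3/2)u + 1
L_1(u) = (u + 3)(u + 1) / [-1] = -u^2 - 4u - 3
L_2(u) = (u + 3)(u + 2) / [2] = (1/2)u^2 + (5/2)u + 3
P(u) = 23·L_0 + 12·L_1 + 5·L_2
Only the coefficient of u^2 is needed; take it from each L_i and combine:
23·(1/2) + 12·(-1) + 5·(1/2) = 2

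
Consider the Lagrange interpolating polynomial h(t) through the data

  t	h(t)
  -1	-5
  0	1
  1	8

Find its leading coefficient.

L_0(t) = t(t - 1) / [2] = (1/2)t^2 - (1/2)t
L_1(t) = (t + 1)(t - 1) / [-1] = -t^2 + 1
L_2(t) = (t + 1)t / [2] = (1/2)t^2 + (1/2)t
h(t) = (-5)·L_0 + 1·L_1 + 8·L_2
Only the coefficient of t^2 is needed; take it from each L_i and combine:
(-5)·(1/2) + 1·(-1) + 8·(1/2) = 1/2

1/2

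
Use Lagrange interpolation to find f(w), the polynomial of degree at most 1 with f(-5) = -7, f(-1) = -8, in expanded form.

f(w) = -(1/4)w - 33/4

Build the Lagrange basis polynomials:
L_0(w) = (w + 1) / [-4] = -(1/4)w - 1/4
L_1(w) = (w + 5) / [4] = (1/4)w + 5/4
f(w) = (-7)·L_0 + (-8)·L_1
  (-7)·L_0(w) = (7/4)w + 7/4
  (-8)·L_1(w) = -2w - 10
Adding term by term: -(1/4)w - 33/4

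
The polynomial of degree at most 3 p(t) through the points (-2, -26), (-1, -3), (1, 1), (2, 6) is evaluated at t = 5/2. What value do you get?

29/2

Using Newton's divided-difference form:
p[-2,-1] = (-3 - (-26)) / (-1 - (-2)) = 23
p[-1,1] = (1 - (-3)) / (1 - (-1)) = 2
p[1,2] = (6 - 1) / (2 - 1) = 5
p[-2,-1,1] = (2 - 23) / (1 - (-2)) = -7
p[-1,1,2] = (5 - 2) / (2 - (-1)) = 1
p[-2,-1,1,2] = (1 - (-7)) / (2 - (-2)) = 2
p(5/2) = -26 + 23·(9/2) + (-7)·(9/2)·(7/2) + 2·(9/2)·(7/2)·(3/2) = 29/2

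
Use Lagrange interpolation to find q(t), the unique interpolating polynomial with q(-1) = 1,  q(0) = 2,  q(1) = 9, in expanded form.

q(t) = 3t^2 + 4t + 2

Build the Lagrange basis polynomials:
L_0(t) = t(t - 1) / [2] = (1/2)t^2 - (1/2)t
L_1(t) = (t + 1)(t - 1) / [-1] = -t^2 + 1
L_2(t) = (t + 1)t / [2] = (1/2)t^2 + (1/2)t
q(t) = 1·L_0 + 2·L_1 + 9·L_2
  1·L_0(t) = (1/2)t^2 - (1/2)t
  2·L_1(t) = -2t^2 + 2
  9·L_2(t) = (9/2)t^2 + (9/2)t
Adding term by term: 3t^2 + 4t + 2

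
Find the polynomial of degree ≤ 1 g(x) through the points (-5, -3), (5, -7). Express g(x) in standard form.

Build the Lagrange basis polynomials:
L_0(x) = (x - 5) / [-10] = -(1/10)x + 1/2
L_1(x) = (x + 5) / [10] = (1/10)x + 1/2
g(x) = (-3)·L_0 + (-7)·L_1
  (-3)·L_0(x) = (3/10)x - 3/2
  (-7)·L_1(x) = -(7/10)x - 7/2
Adding term by term: -(2/5)x - 5

g(x) = -(2/5)x - 5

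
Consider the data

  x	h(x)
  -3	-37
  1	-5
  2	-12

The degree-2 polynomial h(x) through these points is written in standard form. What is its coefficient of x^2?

-3

Build the Lagrange basis polynomials:
L_0(x) = (x - 1)(x - 2) / [20] = (1/20)x^2 - (3/20)x + 1/10
L_1(x) = (x + 3)(x - 2) / [-4] = -(1/4)x^2 - (1/4)x + 3/2
L_2(x) = (x + 3)(x - 1) / [5] = (1/5)x^2 + (2/5)x - 3/5
h(x) = (-37)·L_0 + (-5)·L_1 + (-12)·L_2
Only the coefficient of x^2 is needed; take it from each L_i and combine:
(-37)·(1/20) + (-5)·(-1/4) + (-12)·(1/5) = -3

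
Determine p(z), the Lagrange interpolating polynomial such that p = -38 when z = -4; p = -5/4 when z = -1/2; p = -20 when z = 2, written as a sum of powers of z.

L_0(z) = (z + 1/2)(z - 2) / [21] = (1/21)z^2 - (1/14)z - 1/21
L_1(z) = (z + 4)(z - 2) / [-35/4] = -(4/35)z^2 - (8/35)z + 32/35
L_2(z) = (z + 4)(z + 1/2) / [15] = (1/15)z^2 + (3/10)z + 2/15
p(z) = (-38)·L_0 + (-5/4)·L_1 + (-20)·L_2
  (-38)·L_0(z) = -(38/21)z^2 + (19/7)z + 38/21
  (-5/4)·L_1(z) = (1/7)z^2 + (2/7)z - 8/7
  (-20)·L_2(z) = -(4/3)z^2 - 6z - 8/3
Adding term by term: -3z^2 - 3z - 2

p(z) = -3z^2 - 3z - 2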